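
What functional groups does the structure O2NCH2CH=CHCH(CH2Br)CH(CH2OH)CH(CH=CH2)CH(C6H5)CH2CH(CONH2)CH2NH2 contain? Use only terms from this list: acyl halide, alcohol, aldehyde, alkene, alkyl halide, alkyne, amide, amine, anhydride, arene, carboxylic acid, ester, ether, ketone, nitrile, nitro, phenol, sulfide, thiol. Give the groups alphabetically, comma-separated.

alcohol, alkene, alkyl halide, amide, amine, arene, nitro

Reading the structure from left to right:
  O2NCH2: –NO2 on carbon → nitro group.
  CH=CH: C=C double bond → alkene.
  CH(CH2Br): pendant –CH2X: halogen on sp³ carbon → alkyl halide.
  CH(CH2OH): pendant –CH2OH on an sp³ backbone C → alcohol.
  CH(CH=CH2): pendant –CH=CH2: C=C double bond → alkene.
  CH(C6H5): pendant –C6H5: benzene ring → arene.
  CH(CONH2): pendant –CONH2: carbonyl C bonded to C and N → amide.
  CH2NH2: –NH2 on an sp³ carbon with no adjacent C=O → amine.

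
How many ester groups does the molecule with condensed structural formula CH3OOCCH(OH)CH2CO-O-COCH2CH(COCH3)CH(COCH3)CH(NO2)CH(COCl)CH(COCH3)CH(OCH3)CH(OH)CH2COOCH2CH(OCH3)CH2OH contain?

2

CH3O–C(=O)–: carbonyl C bonded to C and to –OCH3 → ester (not ketone + ether).
–OH on an sp³ carbon → alcohol (secondary).
two acyl groups sharing one oxygen, –C(=O)–O–C(=O)– → anhydride.
pendant –COCH3: carbonyl C bonded to two carbons → ketone.
pendant –COCH3: carbonyl C bonded to two carbons → ketone.
–NO2 on an sp³ carbon → nitro (the N=O is not a carbonyl).
pendant –C(=O)X: carbonyl C bonded to C and halogen → acyl halide.
pendant –COCH3: carbonyl C bonded to two carbons → ketone.
pendant –OCH3: C–O–C with sp³ C, no adjacent C=O → ether.
–OH on an sp³ carbon → alcohol (secondary).
–C(=O)–O–C with C on the carbonyl side → ester.
pendant –OCH3: C–O–C with sp³ C, no adjacent C=O → ether.
–OH on an sp³ carbon → alcohol.
Ester appears at: CH3OOC, CH2COOCH2 → 2.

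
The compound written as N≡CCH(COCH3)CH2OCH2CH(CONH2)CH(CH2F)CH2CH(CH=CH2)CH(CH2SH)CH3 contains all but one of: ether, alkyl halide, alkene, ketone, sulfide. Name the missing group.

ketone: present (CH(COCH3) — pendant –COCH3: carbonyl C bonded to two carbons → ketone).
alkene: present (CH(CH=CH2) — pendant –CH=CH2: C=C double bond → alkene).
alkyl halide: present (CH(CH2F) — pendant –CH2X: halogen on sp³ carbon → alkyl halide).
ether: present (CH2OCH2 — C–O–C with sp³ carbons on both sides and no adjacent C=O → ether).
sulfide: no segment matches this pattern.

sulfide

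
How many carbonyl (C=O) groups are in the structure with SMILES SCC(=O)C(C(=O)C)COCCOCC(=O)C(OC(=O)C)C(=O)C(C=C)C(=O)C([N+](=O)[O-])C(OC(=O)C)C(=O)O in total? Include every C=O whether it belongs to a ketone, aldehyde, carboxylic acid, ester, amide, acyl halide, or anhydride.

CO: ketone, 1 C=O (running total 1).
CH(COCH3): ketone, 1 C=O (running total 2).
CO: ketone, 1 C=O (running total 3).
CH(OCOCH3): ester, 1 C=O (running total 4).
CO: ketone, 1 C=O (running total 5).
CO: ketone, 1 C=O (running total 6).
CH(OCOCH3): ester, 1 C=O (running total 7).
COOH: carboxylic acid, 1 C=O (running total 8).

8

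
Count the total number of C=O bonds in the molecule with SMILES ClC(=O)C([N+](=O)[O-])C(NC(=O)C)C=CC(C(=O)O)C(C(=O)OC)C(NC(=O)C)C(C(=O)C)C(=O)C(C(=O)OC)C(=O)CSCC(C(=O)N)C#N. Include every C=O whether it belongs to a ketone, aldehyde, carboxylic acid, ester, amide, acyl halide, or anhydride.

ClCO: acyl halide, 1 C=O (running total 1).
CH(NHCOCH3): amide, 1 C=O (running total 2).
CH(COOH): carboxylic acid, 1 C=O (running total 3).
CH(COOCH3): ester, 1 C=O (running total 4).
CH(NHCOCH3): amide, 1 C=O (running total 5).
CH(COCH3): ketone, 1 C=O (running total 6).
CO: ketone, 1 C=O (running total 7).
CH(COOCH3): ester, 1 C=O (running total 8).
CO: ketone, 1 C=O (running total 9).
CH(CONH2): amide, 1 C=O (running total 10).

10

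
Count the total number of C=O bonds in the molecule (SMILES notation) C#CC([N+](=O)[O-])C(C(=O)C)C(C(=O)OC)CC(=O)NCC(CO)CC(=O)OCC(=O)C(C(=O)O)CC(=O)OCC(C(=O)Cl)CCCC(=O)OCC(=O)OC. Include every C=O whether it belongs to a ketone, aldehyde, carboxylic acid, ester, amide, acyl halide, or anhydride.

CH(COCH3): ketone, 1 C=O (running total 1).
CH(COOCH3): ester, 1 C=O (running total 2).
CH2CONHCH2: amide, 1 C=O (running total 3).
CH2COOCH2: ester, 1 C=O (running total 4).
CO: ketone, 1 C=O (running total 5).
CH(COOH): carboxylic acid, 1 C=O (running total 6).
CH2COOCH2: ester, 1 C=O (running total 7).
CH(COCl): acyl halide, 1 C=O (running total 8).
CH2COOCH2: ester, 1 C=O (running total 9).
COOCH3: ester, 1 C=O (running total 10).

10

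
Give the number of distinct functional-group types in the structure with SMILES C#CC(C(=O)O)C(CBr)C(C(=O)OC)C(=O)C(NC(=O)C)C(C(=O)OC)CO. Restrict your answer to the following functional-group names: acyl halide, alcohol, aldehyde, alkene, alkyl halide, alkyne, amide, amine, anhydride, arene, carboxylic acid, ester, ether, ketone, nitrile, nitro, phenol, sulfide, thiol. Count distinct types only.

7

Reading the structure from left to right:
  HC≡C: C≡C triple bond → alkyne.
  CH(COOH): pendant –COOH: carbonyl C bonded to C and –OH → carboxylic acid.
  CH(CH2Br): pendant –CH2X: halogen on sp³ carbon → alkyl halide.
  CH(COOCH3): pendant –COOCH3: carbonyl C bonded to C and –OCH3 → ester.
  CO: –C(=O)– with carbon on both sides → ketone.
  CH(NHCOCH3): pendant –NHC(=O)CH3: N bonded to a carbonyl → amide (not amine).
  CH(COOCH3): pendant –COOCH3: carbonyl C bonded to C and –OCH3 → ester.
  CH2OH: –OH on an sp³ carbon → alcohol.
Distinct types present: alcohol, alkyl halide, alkyne, amide, carboxylic acid, ester, ketone.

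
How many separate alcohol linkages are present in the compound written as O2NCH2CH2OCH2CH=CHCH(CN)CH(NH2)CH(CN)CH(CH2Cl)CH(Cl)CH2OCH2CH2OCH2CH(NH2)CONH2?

0

–NO2 on carbon → nitro group.
C–O–C with sp³ carbons on both sides and no adjacent C=O → ether.
C=C double bond → alkene.
pendant –C≡N: nitrile.
–NH2 on an sp³ carbon with no adjacent C=O → amine.
pendant –C≡N: nitrile.
pendant –CH2X: halogen on sp³ carbon → alkyl halide.
halogen on an sp³ carbon → alkyl halide.
C–O–C with sp³ carbons on both sides and no adjacent C=O → ether.
C–O–C with sp³ carbons on both sides and no adjacent C=O → ether.
–NH2 on an sp³ carbon with no adjacent C=O → amine.
–C(=O)NH2: carbonyl C bonded to C and to N → amide (the N is not a separate amine).
No segment is a alcohol: CH2OCH2 is ether, not alcohol; CH2OCH2 is ether, not alcohol; CH2OCH2 is ether, not alcohol. → 0.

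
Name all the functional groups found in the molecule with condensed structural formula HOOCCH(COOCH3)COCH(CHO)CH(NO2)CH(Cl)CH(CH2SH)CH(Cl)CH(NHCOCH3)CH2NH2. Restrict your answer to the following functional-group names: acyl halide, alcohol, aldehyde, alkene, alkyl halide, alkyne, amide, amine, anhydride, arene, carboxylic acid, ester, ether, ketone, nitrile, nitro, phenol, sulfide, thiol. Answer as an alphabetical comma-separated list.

Taking each segment in turn:
  HOOC: –COOH: carbonyl C bonded to –OH and C → carboxylic acid (the –OH is not a separate alcohol).
  CH(COOCH3): pendant –COOCH3: carbonyl C bonded to C and –OCH3 → ester.
  CO: –C(=O)– with carbon on both sides → ketone.
  CH(CHO): pendant –CHO: carbonyl C bonded to C and H → aldehyde.
  CH(NO2): –NO2 on an sp³ carbon → nitro (the N=O is not a carbonyl).
  CH(Cl): halogen on an sp³ carbon → alkyl halide.
  CH(CH2SH): pendant –CH2SH → thiol.
  CH(Cl): halogen on an sp³ carbon → alkyl halide.
  CH(NHCOCH3): pendant –NHC(=O)CH3: N bonded to a carbonyl → amide (not amine).
  CH2NH2: –NH2 on an sp³ carbon with no adjacent C=O → amine.

aldehyde, alkyl halide, amide, amine, carboxylic acid, ester, ketone, nitro, thiol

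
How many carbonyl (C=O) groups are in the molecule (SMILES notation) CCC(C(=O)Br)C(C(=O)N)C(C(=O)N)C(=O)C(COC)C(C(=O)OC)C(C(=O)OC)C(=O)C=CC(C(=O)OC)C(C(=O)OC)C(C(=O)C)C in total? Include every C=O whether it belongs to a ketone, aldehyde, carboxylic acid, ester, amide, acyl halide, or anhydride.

CH(COBr): acyl halide, 1 C=O (running total 1).
CH(CONH2): amide, 1 C=O (running total 2).
CH(CONH2): amide, 1 C=O (running total 3).
CO: ketone, 1 C=O (running total 4).
CH(COOCH3): ester, 1 C=O (running total 5).
CH(COOCH3): ester, 1 C=O (running total 6).
CO: ketone, 1 C=O (running total 7).
CH(COOCH3): ester, 1 C=O (running total 8).
CH(COOCH3): ester, 1 C=O (running total 9).
CH(COCH3): ketone, 1 C=O (running total 10).

10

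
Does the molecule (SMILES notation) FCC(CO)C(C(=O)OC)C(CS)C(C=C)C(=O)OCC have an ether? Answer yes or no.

no

Reading the structure from left to right:
  FCH2: halogen on an sp³ carbon → alkyl halide.
  CH(CH2OH): pendant –CH2OH on an sp³ backbone C → alcohol.
  CH(COOCH3): pendant –COOCH3: carbonyl C bonded to C and –OCH3 → ester.
  CH(CH2SH): pendant –CH2SH → thiol.
  CH(CH=CH2): pendant –CH=CH2: C=C double bond → alkene.
  COOCH2CH3: –C(=O)OCH2CH3: carbonyl C bonded to C and to –OEt → ester.
In each of CH(COOCH3) and COOCH2CH3, the C–O–C oxygen is adjacent to a C=O, so it belongs to an ester, not an ether.
The groups actually present are: alcohol, alkene, alkyl halide, ester, thiol.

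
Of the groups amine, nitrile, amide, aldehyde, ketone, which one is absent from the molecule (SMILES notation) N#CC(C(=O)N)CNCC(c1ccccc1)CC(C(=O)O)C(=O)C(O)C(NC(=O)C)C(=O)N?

amine: present (CH2NHCH2 — C–N–C with sp³ carbons and no adjacent C=O → amine (secondary)).
amide: present (CH(CONH2) — pendant –CONH2: carbonyl C bonded to C and N → amide).
ketone: present (CO — –C(=O)– with carbon on both sides → ketone).
nitrile: present (N≡C — N≡C–: carbon triple-bonded to nitrogen → nitrile).
aldehyde: absent. In CO, the carbonyl carbon is bonded to two carbons, so it is a ketone, not an aldehyde. In CH(COOH), the carbonyl carbon bears –OH, not –H, so it is a carboxylic acid.

aldehyde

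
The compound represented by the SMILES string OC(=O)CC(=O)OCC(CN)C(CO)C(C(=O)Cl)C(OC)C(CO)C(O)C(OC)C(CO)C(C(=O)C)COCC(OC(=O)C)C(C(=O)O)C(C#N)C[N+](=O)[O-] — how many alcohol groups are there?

–COOH: carbonyl C bonded to –OH and C → carboxylic acid (the –OH is not a separate alcohol).
–C(=O)–O–C with C on the carbonyl side → ester.
pendant –CH2NH2: N on sp³ C, no adjacent C=O → amine.
pendant –CH2OH on an sp³ backbone C → alcohol.
pendant –C(=O)X: carbonyl C bonded to C and halogen → acyl halide.
pendant –OCH3: C–O–C with sp³ C, no adjacent C=O → ether.
pendant –CH2OH on an sp³ backbone C → alcohol.
–OH on an sp³ carbon → alcohol (secondary).
pendant –OCH3: C–O–C with sp³ C, no adjacent C=O → ether.
pendant –CH2OH on an sp³ backbone C → alcohol.
pendant –COCH3: carbonyl C bonded to two carbons → ketone.
C–O–C with sp³ carbons on both sides and no adjacent C=O → ether.
pendant –OC(=O)CH3: an acyloxy group → ester.
pendant –COOH: carbonyl C bonded to C and –OH → carboxylic acid.
pendant –C≡N: nitrile.
–NO2 on carbon → nitro group.
Alcohol appears at: CH(CH2OH), CH(CH2OH), CH(OH), CH(CH2OH) → 4.

4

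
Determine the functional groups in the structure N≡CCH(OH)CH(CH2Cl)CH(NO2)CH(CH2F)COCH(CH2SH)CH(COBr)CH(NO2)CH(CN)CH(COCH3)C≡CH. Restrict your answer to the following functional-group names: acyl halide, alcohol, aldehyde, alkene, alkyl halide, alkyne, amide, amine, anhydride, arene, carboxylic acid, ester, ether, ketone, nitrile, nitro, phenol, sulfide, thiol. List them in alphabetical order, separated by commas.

acyl halide, alcohol, alkyl halide, alkyne, ketone, nitrile, nitro, thiol

N≡C–: carbon triple-bonded to nitrogen → nitrile.
–OH on an sp³ carbon → alcohol (secondary).
pendant –CH2X: halogen on sp³ carbon → alkyl halide.
–NO2 on an sp³ carbon → nitro (the N=O is not a carbonyl).
pendant –CH2X: halogen on sp³ carbon → alkyl halide.
–C(=O)– with carbon on both sides → ketone.
pendant –CH2SH → thiol.
pendant –C(=O)X: carbonyl C bonded to C and halogen → acyl halide.
–NO2 on an sp³ carbon → nitro (the N=O is not a carbonyl).
pendant –C≡N: nitrile.
pendant –COCH3: carbonyl C bonded to two carbons → ketone.
C≡C triple bond → alkyne.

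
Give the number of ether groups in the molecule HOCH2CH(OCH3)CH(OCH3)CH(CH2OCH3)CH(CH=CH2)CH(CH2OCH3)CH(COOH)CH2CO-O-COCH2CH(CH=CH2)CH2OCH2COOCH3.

5

Working along the chain:
  HOCH2: HO– on an sp³ carbon → alcohol.
  CH(OCH3): pendant –OCH3: C–O–C with sp³ C, no adjacent C=O → ether.
  CH(OCH3): pendant –OCH3: C–O–C with sp³ C, no adjacent C=O → ether.
  CH(CH2OCH3): pendant –CH2OCH3: C–O–C linkage → ether.
  CH(CH=CH2): pendant –CH=CH2: C=C double bond → alkene.
  CH(CH2OCH3): pendant –CH2OCH3: C–O–C linkage → ether.
  CH(COOH): pendant –COOH: carbonyl C bonded to C and –OH → carboxylic acid.
  CH2CO-O-COCH2: two acyl groups sharing one oxygen, –C(=O)–O–C(=O)– → anhydride.
  CH(CH=CH2): pendant –CH=CH2: C=C double bond → alkene.
  CH2OCH2: C–O–C with sp³ carbons on both sides and no adjacent C=O → ether.
  COOCH3: –C(=O)OCH3: carbonyl C bonded to C and to –OCH3 → ester (not ketone + ether).
Ether appears at: CH(OCH3), CH(OCH3), CH(CH2OCH3), CH(CH2OCH3), CH2OCH2 → 5.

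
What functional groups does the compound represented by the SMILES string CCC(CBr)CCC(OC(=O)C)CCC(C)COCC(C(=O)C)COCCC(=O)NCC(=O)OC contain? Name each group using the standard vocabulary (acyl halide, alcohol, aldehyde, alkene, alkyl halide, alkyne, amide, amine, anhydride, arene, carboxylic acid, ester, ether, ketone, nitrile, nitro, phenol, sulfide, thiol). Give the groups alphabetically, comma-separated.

alkyl halide, amide, ester, ether, ketone

pendant –CH2X: halogen on sp³ carbon → alkyl halide.
pendant –OC(=O)CH3: an acyloxy group → ester.
C–O–C with sp³ carbons on both sides and no adjacent C=O → ether.
pendant –COCH3: carbonyl C bonded to two carbons → ketone.
C–O–C with sp³ carbons on both sides and no adjacent C=O → ether.
–C(=O)–N– linkage → amide (the N is not an amine).
–C(=O)OCH3: carbonyl C bonded to C and to –OCH3 → ester (not ketone + ether).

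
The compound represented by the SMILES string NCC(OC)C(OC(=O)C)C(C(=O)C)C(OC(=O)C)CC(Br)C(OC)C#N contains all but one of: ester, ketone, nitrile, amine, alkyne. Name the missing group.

alkyne

ester: present (CH(OCOCH3) — pendant –OC(=O)CH3: an acyloxy group → ester).
amine: present (H2NCH2 — –NH2 on an sp³ carbon with no adjacent C=O → amine).
ketone: present (CH(COCH3) — pendant –COCH3: carbonyl C bonded to two carbons → ketone).
nitrile: present (CN — –C≡N: carbon triple-bonded to nitrogen → nitrile).
alkyne: absent. In CN, the triple bond is C≡N, not C≡C, so it is a nitrile.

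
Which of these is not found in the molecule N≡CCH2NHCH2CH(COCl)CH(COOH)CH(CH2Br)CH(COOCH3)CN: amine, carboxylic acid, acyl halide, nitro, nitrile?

carboxylic acid: present (CH(COOH) — pendant –COOH: carbonyl C bonded to C and –OH → carboxylic acid).
amine: present (CH2NHCH2 — C–N–C with sp³ carbons and no adjacent C=O → amine (secondary)).
nitrile: present (N≡C — N≡C–: carbon triple-bonded to nitrogen → nitrile).
acyl halide: present (CH(COCl) — pendant –C(=O)X: carbonyl C bonded to C and halogen → acyl halide).
nitro: no segment matches this pattern.

nitro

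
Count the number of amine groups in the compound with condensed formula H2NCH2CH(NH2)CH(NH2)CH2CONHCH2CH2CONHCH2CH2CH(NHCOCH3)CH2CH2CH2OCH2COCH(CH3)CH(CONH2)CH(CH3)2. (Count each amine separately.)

Working along the chain:
  H2NCH2: –NH2 on an sp³ carbon with no adjacent C=O → amine.
  CH(NH2): –NH2 on an sp³ carbon with no adjacent C=O → amine.
  CH(NH2): –NH2 on an sp³ carbon with no adjacent C=O → amine.
  CH2CONHCH2: –C(=O)–N– linkage → amide (the N is not an amine).
  CH2CONHCH2: –C(=O)–N– linkage → amide (the N is not an amine).
  CH(NHCOCH3): pendant –NHC(=O)CH3: N bonded to a carbonyl → amide (not amine).
  CH2OCH2: C–O–C with sp³ carbons on both sides and no adjacent C=O → ether.
  CO: –C(=O)– with carbon on both sides → ketone.
  CH(CONH2): pendant –CONH2: carbonyl C bonded to C and N → amide.
Amine appears at: H2NCH2, CH(NH2), CH(NH2) → 3.

3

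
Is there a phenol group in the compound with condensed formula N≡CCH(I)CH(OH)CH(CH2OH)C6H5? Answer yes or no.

N≡C–: carbon triple-bonded to nitrogen → nitrile.
halogen on an sp³ carbon → alkyl halide.
–OH on an sp³ carbon → alcohol (secondary).
pendant –CH2OH on an sp³ backbone C → alcohol.
–C6H5 phenyl ring → arene.
In each of CH(OH) and CH(CH2OH), the –OH is on an sp³ carbon, not on an aromatic ring, so it is an alcohol.
The groups actually present are: alcohol, alkyl halide, arene, nitrile.

no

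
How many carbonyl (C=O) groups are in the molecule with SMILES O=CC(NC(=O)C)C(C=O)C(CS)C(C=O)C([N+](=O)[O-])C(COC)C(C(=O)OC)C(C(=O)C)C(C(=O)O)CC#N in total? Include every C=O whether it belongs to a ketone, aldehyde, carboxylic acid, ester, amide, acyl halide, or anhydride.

7

OHC: aldehyde, 1 C=O (running total 1).
CH(NHCOCH3): amide, 1 C=O (running total 2).
CH(CHO): aldehyde, 1 C=O (running total 3).
CH(CHO): aldehyde, 1 C=O (running total 4).
CH(COOCH3): ester, 1 C=O (running total 5).
CH(COCH3): ketone, 1 C=O (running total 6).
CH(COOH): carboxylic acid, 1 C=O (running total 7).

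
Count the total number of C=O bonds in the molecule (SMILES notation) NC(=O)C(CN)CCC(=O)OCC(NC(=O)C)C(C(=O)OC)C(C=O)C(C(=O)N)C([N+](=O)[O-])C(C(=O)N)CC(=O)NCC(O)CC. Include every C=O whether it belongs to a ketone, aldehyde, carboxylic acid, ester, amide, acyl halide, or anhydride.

H2NCO: amide, 1 C=O (running total 1).
CH2COOCH2: ester, 1 C=O (running total 2).
CH(NHCOCH3): amide, 1 C=O (running total 3).
CH(COOCH3): ester, 1 C=O (running total 4).
CH(CHO): aldehyde, 1 C=O (running total 5).
CH(CONH2): amide, 1 C=O (running total 6).
CH(CONH2): amide, 1 C=O (running total 7).
CH2CONHCH2: amide, 1 C=O (running total 8).

8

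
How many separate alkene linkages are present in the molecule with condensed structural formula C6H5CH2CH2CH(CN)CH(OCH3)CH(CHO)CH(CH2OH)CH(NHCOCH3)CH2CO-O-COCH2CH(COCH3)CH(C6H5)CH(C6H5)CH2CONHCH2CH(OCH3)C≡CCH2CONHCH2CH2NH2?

0

Taking each segment in turn:
  C6H5: C6H5– phenyl ring → arene.
  CH(CN): pendant –C≡N: nitrile.
  CH(OCH3): pendant –OCH3: C–O–C with sp³ C, no adjacent C=O → ether.
  CH(CHO): pendant –CHO: carbonyl C bonded to C and H → aldehyde.
  CH(CH2OH): pendant –CH2OH on an sp³ backbone C → alcohol.
  CH(NHCOCH3): pendant –NHC(=O)CH3: N bonded to a carbonyl → amide (not amine).
  CH2CO-O-COCH2: two acyl groups sharing one oxygen, –C(=O)–O–C(=O)– → anhydride.
  CH(COCH3): pendant –COCH3: carbonyl C bonded to two carbons → ketone.
  CH(C6H5): pendant –C6H5: benzene ring → arene.
  CH(C6H5): pendant –C6H5: benzene ring → arene.
  CH2CONHCH2: –C(=O)–N– linkage → amide (the N is not an amine).
  CH(OCH3): pendant –OCH3: C–O–C with sp³ C, no adjacent C=O → ether.
  C≡C: C≡C triple bond → alkyne.
  CH2CONHCH2: –C(=O)–N– linkage → amide (the N is not an amine).
  CH2NH2: –NH2 on an sp³ carbon with no adjacent C=O → amine.
No segment is a alkene: C6H5 is arene, not alkene; CH(C6H5) is arene, not alkene; CH(C6H5) is arene, not alkene. → 0.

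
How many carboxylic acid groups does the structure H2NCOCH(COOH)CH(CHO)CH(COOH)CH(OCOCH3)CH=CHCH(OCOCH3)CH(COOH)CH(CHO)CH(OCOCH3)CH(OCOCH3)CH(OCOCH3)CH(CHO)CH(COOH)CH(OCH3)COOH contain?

–C(=O)NH2: carbonyl C bonded to C and to N → amide (the N is not a separate amine).
pendant –COOH: carbonyl C bonded to C and –OH → carboxylic acid.
pendant –CHO: carbonyl C bonded to C and H → aldehyde.
pendant –COOH: carbonyl C bonded to C and –OH → carboxylic acid.
pendant –OC(=O)CH3: an acyloxy group → ester.
C=C double bond → alkene.
pendant –OC(=O)CH3: an acyloxy group → ester.
pendant –COOH: carbonyl C bonded to C and –OH → carboxylic acid.
pendant –CHO: carbonyl C bonded to C and H → aldehyde.
pendant –OC(=O)CH3: an acyloxy group → ester.
pendant –OC(=O)CH3: an acyloxy group → ester.
pendant –OC(=O)CH3: an acyloxy group → ester.
pendant –CHO: carbonyl C bonded to C and H → aldehyde.
pendant –COOH: carbonyl C bonded to C and –OH → carboxylic acid.
pendant –OCH3: C–O–C with sp³ C, no adjacent C=O → ether.
–COOH: carbonyl C bonded to –OH and C → carboxylic acid (the –OH is not a separate alcohol).
Carboxylic acid appears at: CH(COOH), CH(COOH), CH(COOH), CH(COOH), COOH → 5.

5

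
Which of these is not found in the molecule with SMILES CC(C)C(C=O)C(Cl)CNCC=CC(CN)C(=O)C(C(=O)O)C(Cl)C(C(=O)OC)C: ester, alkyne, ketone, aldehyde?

alkyne

ketone: present (CO — –C(=O)– with carbon on both sides → ketone).
ester: present (CH(COOCH3) — pendant –COOCH3: carbonyl C bonded to C and –OCH3 → ester).
aldehyde: present (CH(CHO) — pendant –CHO: carbonyl C bonded to C and H → aldehyde).
alkyne: no segment matches this pattern.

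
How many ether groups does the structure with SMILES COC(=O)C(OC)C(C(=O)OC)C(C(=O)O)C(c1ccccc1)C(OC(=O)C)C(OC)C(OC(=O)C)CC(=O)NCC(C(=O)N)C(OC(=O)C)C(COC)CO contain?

Taking each segment in turn:
  CH3OOC: CH3O–C(=O)–: carbonyl C bonded to C and to –OCH3 → ester (not ketone + ether).
  CH(OCH3): pendant –OCH3: C–O–C with sp³ C, no adjacent C=O → ether.
  CH(COOCH3): pendant –COOCH3: carbonyl C bonded to C and –OCH3 → ester.
  CH(COOH): pendant –COOH: carbonyl C bonded to C and –OH → carboxylic acid.
  CH(C6H5): pendant –C6H5: benzene ring → arene.
  CH(OCOCH3): pendant –OC(=O)CH3: an acyloxy group → ester.
  CH(OCH3): pendant –OCH3: C–O–C with sp³ C, no adjacent C=O → ether.
  CH(OCOCH3): pendant –OC(=O)CH3: an acyloxy group → ester.
  CH2CONHCH2: –C(=O)–N– linkage → amide (the N is not an amine).
  CH(CONH2): pendant –CONH2: carbonyl C bonded to C and N → amide.
  CH(OCOCH3): pendant –OC(=O)CH3: an acyloxy group → ester.
  CH(CH2OCH3): pendant –CH2OCH3: C–O–C linkage → ether.
  CH2OH: –OH on an sp³ carbon → alcohol.
Ether appears at: CH(OCH3), CH(OCH3), CH(CH2OCH3) → 3.

3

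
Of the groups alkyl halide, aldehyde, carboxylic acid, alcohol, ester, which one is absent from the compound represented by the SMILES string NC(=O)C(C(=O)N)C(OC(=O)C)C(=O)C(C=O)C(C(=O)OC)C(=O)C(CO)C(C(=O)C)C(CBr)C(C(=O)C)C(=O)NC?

carboxylic acid

ester: present (CH(OCOCH3) — pendant –OC(=O)CH3: an acyloxy group → ester).
alkyl halide: present (CH(CH2Br) — pendant –CH2X: halogen on sp³ carbon → alkyl halide).
alcohol: present (CH(CH2OH) — pendant –CH2OH on an sp³ backbone C → alcohol).
aldehyde: present (CH(CHO) — pendant –CHO: carbonyl C bonded to C and H → aldehyde).
carboxylic acid: absent. In each of CH(OCOCH3) and CH(COOCH3), the acyl oxygen is bonded to carbon (–O–C), not to H, so this is an ester. In each of H2NCO, CH(CONH2) and CONHCH3, the carbonyl is bonded to nitrogen, not to –OH; that is an amide.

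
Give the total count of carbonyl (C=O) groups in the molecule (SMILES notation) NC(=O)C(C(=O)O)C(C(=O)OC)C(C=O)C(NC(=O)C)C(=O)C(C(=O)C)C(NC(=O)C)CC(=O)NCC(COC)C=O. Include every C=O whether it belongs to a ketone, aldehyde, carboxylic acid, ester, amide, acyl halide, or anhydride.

10

H2NCO: amide, 1 C=O (running total 1).
CH(COOH): carboxylic acid, 1 C=O (running total 2).
CH(COOCH3): ester, 1 C=O (running total 3).
CH(CHO): aldehyde, 1 C=O (running total 4).
CH(NHCOCH3): amide, 1 C=O (running total 5).
CO: ketone, 1 C=O (running total 6).
CH(COCH3): ketone, 1 C=O (running total 7).
CH(NHCOCH3): amide, 1 C=O (running total 8).
CH2CONHCH2: amide, 1 C=O (running total 9).
CHO: aldehyde, 1 C=O (running total 10).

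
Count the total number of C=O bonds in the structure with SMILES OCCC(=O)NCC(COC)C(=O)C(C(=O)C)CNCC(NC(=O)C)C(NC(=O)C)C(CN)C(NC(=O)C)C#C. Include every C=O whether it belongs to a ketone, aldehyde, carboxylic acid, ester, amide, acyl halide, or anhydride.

CH2CONHCH2: amide, 1 C=O (running total 1).
CO: ketone, 1 C=O (running total 2).
CH(COCH3): ketone, 1 C=O (running total 3).
CH(NHCOCH3): amide, 1 C=O (running total 4).
CH(NHCOCH3): amide, 1 C=O (running total 5).
CH(NHCOCH3): amide, 1 C=O (running total 6).

6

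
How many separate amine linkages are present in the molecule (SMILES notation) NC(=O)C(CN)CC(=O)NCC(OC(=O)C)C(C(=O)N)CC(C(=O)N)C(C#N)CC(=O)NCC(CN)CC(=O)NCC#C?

2

–C(=O)NH2: carbonyl C bonded to C and to N → amide (the N is not a separate amine).
pendant –CH2NH2: N on sp³ C, no adjacent C=O → amine.
–C(=O)–N– linkage → amide (the N is not an amine).
pendant –OC(=O)CH3: an acyloxy group → ester.
pendant –CONH2: carbonyl C bonded to C and N → amide.
pendant –CONH2: carbonyl C bonded to C and N → amide.
pendant –C≡N: nitrile.
–C(=O)–N– linkage → amide (the N is not an amine).
pendant –CH2NH2: N on sp³ C, no adjacent C=O → amine.
–C(=O)–N– linkage → amide (the N is not an amine).
C≡C triple bond → alkyne.
Amine appears at: CH(CH2NH2), CH(CH2NH2) → 2.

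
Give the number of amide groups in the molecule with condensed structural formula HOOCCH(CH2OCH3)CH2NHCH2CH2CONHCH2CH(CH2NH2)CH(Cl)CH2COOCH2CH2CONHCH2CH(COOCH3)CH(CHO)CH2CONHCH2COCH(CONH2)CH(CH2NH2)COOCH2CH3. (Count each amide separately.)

–COOH: carbonyl C bonded to –OH and C → carboxylic acid (the –OH is not a separate alcohol).
pendant –CH2OCH3: C–O–C linkage → ether.
C–N–C with sp³ carbons and no adjacent C=O → amine (secondary).
–C(=O)–N– linkage → amide (the N is not an amine).
pendant –CH2NH2: N on sp³ C, no adjacent C=O → amine.
halogen on an sp³ carbon → alkyl halide.
–C(=O)–O–C with C on the carbonyl side → ester.
–C(=O)–N– linkage → amide (the N is not an amine).
pendant –COOCH3: carbonyl C bonded to C and –OCH3 → ester.
pendant –CHO: carbonyl C bonded to C and H → aldehyde.
–C(=O)–N– linkage → amide (the N is not an amine).
–C(=O)– with carbon on both sides → ketone.
pendant –CONH2: carbonyl C bonded to C and N → amide.
pendant –CH2NH2: N on sp³ C, no adjacent C=O → amine.
–C(=O)OCH2CH3: carbonyl C bonded to C and to –OEt → ester.
Amide appears at: CH2CONHCH2, CH2CONHCH2, CH2CONHCH2, CH(CONH2) → 4.

4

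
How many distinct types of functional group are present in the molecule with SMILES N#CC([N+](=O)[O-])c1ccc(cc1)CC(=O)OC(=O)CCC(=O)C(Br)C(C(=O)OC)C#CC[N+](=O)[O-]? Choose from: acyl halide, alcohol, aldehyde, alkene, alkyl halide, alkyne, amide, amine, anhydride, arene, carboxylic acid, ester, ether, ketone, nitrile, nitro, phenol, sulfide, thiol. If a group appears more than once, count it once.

Working along the chain:
  N≡C: N≡C–: carbon triple-bonded to nitrogen → nitrile.
  CH(NO2): –NO2 on an sp³ carbon → nitro (the N=O is not a carbonyl).
  C6H4: para-disubstituted benzene ring → arene.
  CH2CO-O-COCH2: two acyl groups sharing one oxygen, –C(=O)–O–C(=O)– → anhydride.
  CO: –C(=O)– with carbon on both sides → ketone.
  CH(Br): halogen on an sp³ carbon → alkyl halide.
  CH(COOCH3): pendant –COOCH3: carbonyl C bonded to C and –OCH3 → ester.
  C≡C: C≡C triple bond → alkyne.
  CH2NO2: –NO2 on carbon → nitro group.
Distinct types present: alkyl halide, alkyne, anhydride, arene, ester, ketone, nitrile, nitro.

8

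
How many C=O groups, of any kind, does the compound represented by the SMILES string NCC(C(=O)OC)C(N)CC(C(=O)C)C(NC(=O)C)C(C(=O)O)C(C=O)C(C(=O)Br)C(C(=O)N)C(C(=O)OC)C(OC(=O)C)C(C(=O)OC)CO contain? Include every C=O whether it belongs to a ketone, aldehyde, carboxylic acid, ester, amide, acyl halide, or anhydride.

CH(COOCH3): ester, 1 C=O (running total 1).
CH(COCH3): ketone, 1 C=O (running total 2).
CH(NHCOCH3): amide, 1 C=O (running total 3).
CH(COOH): carboxylic acid, 1 C=O (running total 4).
CH(CHO): aldehyde, 1 C=O (running total 5).
CH(COBr): acyl halide, 1 C=O (running total 6).
CH(CONH2): amide, 1 C=O (running total 7).
CH(COOCH3): ester, 1 C=O (running total 8).
CH(OCOCH3): ester, 1 C=O (running total 9).
CH(COOCH3): ester, 1 C=O (running total 10).

10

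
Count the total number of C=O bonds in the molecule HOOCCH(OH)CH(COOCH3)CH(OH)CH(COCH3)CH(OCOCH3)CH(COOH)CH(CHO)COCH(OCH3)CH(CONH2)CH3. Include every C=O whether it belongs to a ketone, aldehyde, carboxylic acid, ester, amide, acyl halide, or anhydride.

8

HOOC: carboxylic acid, 1 C=O (running total 1).
CH(COOCH3): ester, 1 C=O (running total 2).
CH(COCH3): ketone, 1 C=O (running total 3).
CH(OCOCH3): ester, 1 C=O (running total 4).
CH(COOH): carboxylic acid, 1 C=O (running total 5).
CH(CHO): aldehyde, 1 C=O (running total 6).
CO: ketone, 1 C=O (running total 7).
CH(CONH2): amide, 1 C=O (running total 8).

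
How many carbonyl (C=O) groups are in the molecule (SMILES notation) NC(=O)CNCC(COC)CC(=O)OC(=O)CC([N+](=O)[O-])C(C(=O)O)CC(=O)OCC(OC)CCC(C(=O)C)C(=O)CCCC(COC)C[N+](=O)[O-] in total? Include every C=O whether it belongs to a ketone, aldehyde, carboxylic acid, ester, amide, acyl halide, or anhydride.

H2NCO: amide, 1 C=O (running total 1).
CH2CO-O-COCH2: anhydride, 2 C=O (running total 3).
CH(COOH): carboxylic acid, 1 C=O (running total 4).
CH2COOCH2: ester, 1 C=O (running total 5).
CH(COCH3): ketone, 1 C=O (running total 6).
CO: ketone, 1 C=O (running total 7).

7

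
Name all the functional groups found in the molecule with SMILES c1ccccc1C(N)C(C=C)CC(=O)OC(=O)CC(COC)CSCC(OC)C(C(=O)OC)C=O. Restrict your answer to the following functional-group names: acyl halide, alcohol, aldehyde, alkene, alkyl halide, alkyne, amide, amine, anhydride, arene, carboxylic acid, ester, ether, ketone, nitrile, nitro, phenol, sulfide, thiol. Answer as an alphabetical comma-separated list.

aldehyde, alkene, amine, anhydride, arene, ester, ether, sulfide

C6H5– phenyl ring → arene.
–NH2 on an sp³ carbon with no adjacent C=O → amine.
pendant –CH=CH2: C=C double bond → alkene.
two acyl groups sharing one oxygen, –C(=O)–O–C(=O)– → anhydride.
pendant –CH2OCH3: C–O–C linkage → ether.
C–S–C linkage → sulfide (thioether).
pendant –OCH3: C–O–C with sp³ C, no adjacent C=O → ether.
pendant –COOCH3: carbonyl C bonded to C and –OCH3 → ester.
terminal –CHO: carbonyl C bonded to H and C → aldehyde.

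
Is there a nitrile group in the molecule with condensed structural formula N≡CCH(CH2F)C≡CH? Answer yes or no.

yes

Working along the chain:
  N≡C: N≡C–: carbon triple-bonded to nitrogen → nitrile.
  CH(CH2F): pendant –CH2X: halogen on sp³ carbon → alkyl halide.
  C≡CH: C≡C triple bond → alkyne.
The N≡C segment supplies the nitrile: N≡C–: carbon triple-bonded to nitrogen → nitrile.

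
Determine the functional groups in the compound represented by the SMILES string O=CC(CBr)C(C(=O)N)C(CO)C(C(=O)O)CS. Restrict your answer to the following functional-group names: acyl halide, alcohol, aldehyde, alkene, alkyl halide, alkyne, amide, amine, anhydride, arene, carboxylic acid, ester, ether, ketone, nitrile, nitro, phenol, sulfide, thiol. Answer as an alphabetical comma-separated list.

Working along the chain:
  OHC: terminal –CHO: carbonyl C bonded to H and C → aldehyde.
  CH(CH2Br): pendant –CH2X: halogen on sp³ carbon → alkyl halide.
  CH(CONH2): pendant –CONH2: carbonyl C bonded to C and N → amide.
  CH(CH2OH): pendant –CH2OH on an sp³ backbone C → alcohol.
  CH(COOH): pendant –COOH: carbonyl C bonded to C and –OH → carboxylic acid.
  CH2SH: –SH on an sp³ carbon → thiol.

alcohol, aldehyde, alkyl halide, amide, carboxylic acid, thiol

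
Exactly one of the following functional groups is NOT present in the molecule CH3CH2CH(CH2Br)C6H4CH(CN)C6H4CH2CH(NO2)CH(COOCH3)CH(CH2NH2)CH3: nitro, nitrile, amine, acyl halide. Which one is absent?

acyl halide

nitro: present (CH(NO2) — –NO2 on an sp³ carbon → nitro (the N=O is not a carbonyl)).
amine: present (CH(CH2NH2) — pendant –CH2NH2: N on sp³ C, no adjacent C=O → amine).
nitrile: present (CH(CN) — pendant –C≡N: nitrile).
acyl halide: no segment matches this pattern.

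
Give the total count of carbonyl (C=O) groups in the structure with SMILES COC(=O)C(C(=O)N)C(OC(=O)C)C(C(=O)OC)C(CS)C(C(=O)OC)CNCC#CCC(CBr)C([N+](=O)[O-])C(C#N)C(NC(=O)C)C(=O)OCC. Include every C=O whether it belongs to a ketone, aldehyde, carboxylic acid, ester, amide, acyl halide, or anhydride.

7

CH3OOC: ester, 1 C=O (running total 1).
CH(CONH2): amide, 1 C=O (running total 2).
CH(OCOCH3): ester, 1 C=O (running total 3).
CH(COOCH3): ester, 1 C=O (running total 4).
CH(COOCH3): ester, 1 C=O (running total 5).
CH(NHCOCH3): amide, 1 C=O (running total 6).
COOCH2CH3: ester, 1 C=O (running total 7).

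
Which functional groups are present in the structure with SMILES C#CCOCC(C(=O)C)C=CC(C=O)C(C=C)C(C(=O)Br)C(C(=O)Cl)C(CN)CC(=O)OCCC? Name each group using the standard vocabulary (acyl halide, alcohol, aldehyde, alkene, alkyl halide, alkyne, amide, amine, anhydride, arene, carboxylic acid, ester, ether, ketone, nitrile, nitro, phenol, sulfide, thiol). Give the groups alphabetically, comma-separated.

acyl halide, aldehyde, alkene, alkyne, amine, ester, ether, ketone

Working along the chain:
  HC≡C: C≡C triple bond → alkyne.
  CH2OCH2: C–O–C with sp³ carbons on both sides and no adjacent C=O → ether.
  CH(COCH3): pendant –COCH3: carbonyl C bonded to two carbons → ketone.
  CH=CH: C=C double bond → alkene.
  CH(CHO): pendant –CHO: carbonyl C bonded to C and H → aldehyde.
  CH(CH=CH2): pendant –CH=CH2: C=C double bond → alkene.
  CH(COBr): pendant –C(=O)X: carbonyl C bonded to C and halogen → acyl halide.
  CH(COCl): pendant –C(=O)X: carbonyl C bonded to C and halogen → acyl halide.
  CH(CH2NH2): pendant –CH2NH2: N on sp³ C, no adjacent C=O → amine.
  CH2COOCH2: –C(=O)–O–C with C on the carbonyl side → ester.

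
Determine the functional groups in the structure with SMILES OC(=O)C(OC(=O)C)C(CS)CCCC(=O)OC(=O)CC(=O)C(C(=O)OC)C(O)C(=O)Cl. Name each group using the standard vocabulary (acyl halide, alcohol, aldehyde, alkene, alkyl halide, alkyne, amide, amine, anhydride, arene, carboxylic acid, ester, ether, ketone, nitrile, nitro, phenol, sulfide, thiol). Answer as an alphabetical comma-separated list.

acyl halide, alcohol, anhydride, carboxylic acid, ester, ketone, thiol

–COOH: carbonyl C bonded to –OH and C → carboxylic acid (the –OH is not a separate alcohol).
pendant –OC(=O)CH3: an acyloxy group → ester.
pendant –CH2SH → thiol.
two acyl groups sharing one oxygen, –C(=O)–O–C(=O)– → anhydride.
–C(=O)– with carbon on both sides → ketone.
pendant –COOCH3: carbonyl C bonded to C and –OCH3 → ester.
–OH on an sp³ carbon → alcohol (secondary).
–C(=O)Cl: carbonyl C bonded to C and to a halogen → acyl halide (not alkyl halide).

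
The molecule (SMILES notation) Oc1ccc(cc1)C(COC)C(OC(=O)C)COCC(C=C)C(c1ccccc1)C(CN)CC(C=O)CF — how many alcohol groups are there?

–OH attached directly to an aromatic ring → phenol (not alcohol); the ring itself is an arene.
pendant –CH2OCH3: C–O–C linkage → ether.
pendant –OC(=O)CH3: an acyloxy group → ester.
C–O–C with sp³ carbons on both sides and no adjacent C=O → ether.
pendant –CH=CH2: C=C double bond → alkene.
pendant –C6H5: benzene ring → arene.
pendant –CH2NH2: N on sp³ C, no adjacent C=O → amine.
pendant –CHO: carbonyl C bonded to C and H → aldehyde.
halogen on an sp³ carbon → alkyl halide.
No segment is a alcohol: HOC6H4 is arene/phenol, not alcohol; CH(CH2OCH3) is ether, not alcohol; CH2OCH2 is ether, not alcohol. → 0.

0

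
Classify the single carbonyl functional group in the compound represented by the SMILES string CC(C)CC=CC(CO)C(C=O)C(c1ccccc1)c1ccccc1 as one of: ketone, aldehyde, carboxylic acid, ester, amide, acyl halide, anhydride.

aldehyde

The carbonyl is in the CH(CHO) segment: pendant –CHO: carbonyl C bonded to C and H → aldehyde.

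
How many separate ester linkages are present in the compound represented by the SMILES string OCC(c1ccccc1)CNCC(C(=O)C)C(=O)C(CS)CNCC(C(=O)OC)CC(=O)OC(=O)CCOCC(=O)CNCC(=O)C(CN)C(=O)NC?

HO– on an sp³ carbon → alcohol.
pendant –C6H5: benzene ring → arene.
C–N–C with sp³ carbons and no adjacent C=O → amine (secondary).
pendant –COCH3: carbonyl C bonded to two carbons → ketone.
–C(=O)– with carbon on both sides → ketone.
pendant –CH2SH → thiol.
C–N–C with sp³ carbons and no adjacent C=O → amine (secondary).
pendant –COOCH3: carbonyl C bonded to C and –OCH3 → ester.
two acyl groups sharing one oxygen, –C(=O)–O–C(=O)– → anhydride.
C–O–C with sp³ carbons on both sides and no adjacent C=O → ether.
–C(=O)– with carbon on both sides → ketone.
C–N–C with sp³ carbons and no adjacent C=O → amine (secondary).
–C(=O)– with carbon on both sides → ketone.
pendant –CH2NH2: N on sp³ C, no adjacent C=O → amine.
–C(=O)NHCH3: carbonyl C bonded to C and to N → amide (the N is not an amine).
Ester appears at: CH(COOCH3) → 1.

1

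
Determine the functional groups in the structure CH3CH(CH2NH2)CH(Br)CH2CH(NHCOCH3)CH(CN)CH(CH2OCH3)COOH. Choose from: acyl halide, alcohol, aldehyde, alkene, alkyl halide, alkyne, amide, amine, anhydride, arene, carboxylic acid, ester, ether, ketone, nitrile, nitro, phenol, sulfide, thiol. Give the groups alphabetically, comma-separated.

alkyl halide, amide, amine, carboxylic acid, ether, nitrile

Working along the chain:
  CH(CH2NH2): pendant –CH2NH2: N on sp³ C, no adjacent C=O → amine.
  CH(Br): halogen on an sp³ carbon → alkyl halide.
  CH(NHCOCH3): pendant –NHC(=O)CH3: N bonded to a carbonyl → amide (not amine).
  CH(CN): pendant –C≡N: nitrile.
  CH(CH2OCH3): pendant –CH2OCH3: C–O–C linkage → ether.
  COOH: –COOH: carbonyl C bonded to –OH and C → carboxylic acid (the –OH is not a separate alcohol).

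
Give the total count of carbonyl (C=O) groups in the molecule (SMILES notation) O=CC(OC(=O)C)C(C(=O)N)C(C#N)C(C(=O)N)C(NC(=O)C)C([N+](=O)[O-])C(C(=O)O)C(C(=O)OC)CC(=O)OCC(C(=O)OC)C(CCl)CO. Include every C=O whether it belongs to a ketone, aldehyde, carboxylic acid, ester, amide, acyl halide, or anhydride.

OHC: aldehyde, 1 C=O (running total 1).
CH(OCOCH3): ester, 1 C=O (running total 2).
CH(CONH2): amide, 1 C=O (running total 3).
CH(CONH2): amide, 1 C=O (running total 4).
CH(NHCOCH3): amide, 1 C=O (running total 5).
CH(COOH): carboxylic acid, 1 C=O (running total 6).
CH(COOCH3): ester, 1 C=O (running total 7).
CH2COOCH2: ester, 1 C=O (running total 8).
CH(COOCH3): ester, 1 C=O (running total 9).

9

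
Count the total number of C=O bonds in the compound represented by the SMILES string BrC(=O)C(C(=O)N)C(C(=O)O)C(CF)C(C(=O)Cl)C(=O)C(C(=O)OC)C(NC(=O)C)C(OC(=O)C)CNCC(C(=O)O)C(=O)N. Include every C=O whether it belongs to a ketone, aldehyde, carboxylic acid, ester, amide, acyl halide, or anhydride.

10

BrCO: acyl halide, 1 C=O (running total 1).
CH(CONH2): amide, 1 C=O (running total 2).
CH(COOH): carboxylic acid, 1 C=O (running total 3).
CH(COCl): acyl halide, 1 C=O (running total 4).
CO: ketone, 1 C=O (running total 5).
CH(COOCH3): ester, 1 C=O (running total 6).
CH(NHCOCH3): amide, 1 C=O (running total 7).
CH(OCOCH3): ester, 1 C=O (running total 8).
CH(COOH): carboxylic acid, 1 C=O (running total 9).
CONH2: amide, 1 C=O (running total 10).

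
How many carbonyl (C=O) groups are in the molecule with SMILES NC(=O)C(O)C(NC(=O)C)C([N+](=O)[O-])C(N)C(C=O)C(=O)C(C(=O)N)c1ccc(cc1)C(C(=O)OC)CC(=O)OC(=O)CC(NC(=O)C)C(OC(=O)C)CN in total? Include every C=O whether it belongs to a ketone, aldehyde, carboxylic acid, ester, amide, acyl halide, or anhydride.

H2NCO: amide, 1 C=O (running total 1).
CH(NHCOCH3): amide, 1 C=O (running total 2).
CH(CHO): aldehyde, 1 C=O (running total 3).
CO: ketone, 1 C=O (running total 4).
CH(CONH2): amide, 1 C=O (running total 5).
CH(COOCH3): ester, 1 C=O (running total 6).
CH2CO-O-COCH2: anhydride, 2 C=O (running total 8).
CH(NHCOCH3): amide, 1 C=O (running total 9).
CH(OCOCH3): ester, 1 C=O (running total 10).

10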